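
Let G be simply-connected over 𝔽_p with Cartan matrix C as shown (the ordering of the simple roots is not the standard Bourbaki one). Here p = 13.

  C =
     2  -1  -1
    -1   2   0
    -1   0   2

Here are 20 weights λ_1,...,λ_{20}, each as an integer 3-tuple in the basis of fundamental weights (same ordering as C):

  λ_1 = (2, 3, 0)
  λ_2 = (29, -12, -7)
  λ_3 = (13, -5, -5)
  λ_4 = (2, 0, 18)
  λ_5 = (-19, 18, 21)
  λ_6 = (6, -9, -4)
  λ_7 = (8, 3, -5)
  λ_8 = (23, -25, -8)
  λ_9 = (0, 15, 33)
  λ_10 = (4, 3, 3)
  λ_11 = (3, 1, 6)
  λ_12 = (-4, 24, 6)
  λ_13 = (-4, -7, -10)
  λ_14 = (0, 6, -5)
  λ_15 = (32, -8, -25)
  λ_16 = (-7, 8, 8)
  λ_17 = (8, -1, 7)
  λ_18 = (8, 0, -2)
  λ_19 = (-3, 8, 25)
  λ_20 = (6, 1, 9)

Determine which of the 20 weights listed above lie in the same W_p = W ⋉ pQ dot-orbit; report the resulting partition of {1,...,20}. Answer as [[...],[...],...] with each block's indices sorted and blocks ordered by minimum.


Root system A_3: the 3×3 matrix C matches after relabeling.

Alcove-folded reps (p=13, 20 weights, presented ϖ-order):

  λ_1+ρ ↦ (3, 4, 1) · λ_2+ρ ↦ (4, 2, 7) · λ_3+ρ ↦ (6, 3, 3) · λ_4+ρ ↦ (6, 3, 3) · λ_5+ρ ↦ (3, 4, 1) · λ_6+ρ ↦ (3, 4, 1) · λ_7+ρ ↦ (5, 4, 4) · λ_8+ρ ↦ (4, 2, 7) · λ_9+ρ ↦ (8, 1, 1) · λ_10+ρ ↦ (5, 4, 4) · λ_11+ρ ↦ (4, 2, 7) · λ_12+ρ ↦ (6, 3, 3) · λ_13+ρ ↦ (3, 4, 1) · λ_14+ρ ↦ (3, 4, 1) · λ_15+ρ ↦ (4, 2, 7) · λ_16+ρ ↦ (6, 3, 3) · λ_17+ρ ↦ (5, 4, 4) · λ_18+ρ ↦ (8, 1, 1) · λ_19+ρ ↦ (4, 2, 7) · λ_20+ρ ↦ (3, 4, 4)

These 20 weights hit 6 W_13-dot-orbits; sizes (5, 5, 4, 3, 2, 1):

[[1, 5, 6, 13, 14], [2, 8, 11, 15, 19], [3, 4, 12, 16], [7, 10, 17], [9, 18], [20]]


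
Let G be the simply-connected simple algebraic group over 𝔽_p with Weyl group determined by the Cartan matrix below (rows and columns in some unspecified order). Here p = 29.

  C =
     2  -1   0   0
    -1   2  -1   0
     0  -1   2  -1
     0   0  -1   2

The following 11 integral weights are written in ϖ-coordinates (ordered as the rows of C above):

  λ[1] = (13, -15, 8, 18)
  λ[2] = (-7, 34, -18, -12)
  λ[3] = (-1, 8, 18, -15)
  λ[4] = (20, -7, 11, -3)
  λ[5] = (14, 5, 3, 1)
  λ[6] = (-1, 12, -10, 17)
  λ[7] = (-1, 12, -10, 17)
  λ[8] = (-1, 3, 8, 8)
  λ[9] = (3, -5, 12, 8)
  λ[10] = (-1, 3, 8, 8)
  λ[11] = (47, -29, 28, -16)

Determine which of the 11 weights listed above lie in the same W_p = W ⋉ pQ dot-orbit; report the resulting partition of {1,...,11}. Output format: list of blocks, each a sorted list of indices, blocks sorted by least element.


A_4 Cartan matrix, 4 simple roots permuted; ρ=(1,1,1,1).

Folding the 11 weights λ_j+ρ into Ā_29 (reps in the given 4-coord order):

  1: (0, 9, 5, 14)
  2: (0, 1, 11, 11)
  3: (0, 9, 5, 14)
  4: (15, 6, 4, 2)
  5: (15, 6, 4, 2)
  6: (0, 4, 9, 9)
  7: (0, 4, 9, 9)
  8: (0, 4, 9, 9)
  9: (0, 4, 9, 9)
  10: (0, 4, 9, 9)
  11: (0, 9, 5, 14)

The 11 indices split into 4 linkage classes (same alcove rep ⇔ same W_29-dot-orbit):

[[1, 3, 11], [2], [4, 5], [6, 7, 8, 9, 10]]


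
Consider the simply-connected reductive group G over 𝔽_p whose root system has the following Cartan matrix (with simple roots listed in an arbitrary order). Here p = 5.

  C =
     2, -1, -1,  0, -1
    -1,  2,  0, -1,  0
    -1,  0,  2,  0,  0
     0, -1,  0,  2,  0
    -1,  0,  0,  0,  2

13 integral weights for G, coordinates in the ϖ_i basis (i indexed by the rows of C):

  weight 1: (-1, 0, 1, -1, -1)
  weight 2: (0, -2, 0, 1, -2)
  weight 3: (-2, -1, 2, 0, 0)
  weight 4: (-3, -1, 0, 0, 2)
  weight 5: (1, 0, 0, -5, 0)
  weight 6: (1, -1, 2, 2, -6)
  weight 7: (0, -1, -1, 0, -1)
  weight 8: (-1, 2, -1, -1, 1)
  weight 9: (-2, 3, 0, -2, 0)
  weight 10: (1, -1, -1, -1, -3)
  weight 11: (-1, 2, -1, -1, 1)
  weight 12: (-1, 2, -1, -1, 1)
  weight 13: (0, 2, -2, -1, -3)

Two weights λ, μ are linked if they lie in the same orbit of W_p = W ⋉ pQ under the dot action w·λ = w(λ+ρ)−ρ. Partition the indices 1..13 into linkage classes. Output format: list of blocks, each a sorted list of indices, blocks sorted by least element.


C ↔ D_5 under row/col permutation; |W(D_5)| = 1920.

Alcove-folded reps (p=5, 13 weights, presented ϖ-order):

  λ_1 → (0, 1, 2, 0, 0);  λ_2 → (1, 0, 0, 1, 0);  λ_3 → (0, 1, 2, 0, 0);  λ_4 → (1, 0, 0, 1, 0);  λ_5 → (1, 0, 0, 1, 0);  λ_6 → (0, 0, 0, 0, 2);  λ_7 → (1, 0, 0, 1, 0);  λ_8 → (0, 0, 0, 0, 2);  λ_9 → (1, 0, 0, 1, 0);  λ_10 → (0, 0, 0, 0, 2);  λ_11 → (0, 0, 0, 0, 2);  λ_12 → (0, 0, 0, 0, 2);  λ_13 → (1, 1, 1, 0, 0)

The 13 indices split into 4 linkage classes (same alcove rep ⇔ same W_5-dot-orbit):

[[1, 3], [2, 4, 5, 7, 9], [6, 8, 10, 11, 12], [13]]


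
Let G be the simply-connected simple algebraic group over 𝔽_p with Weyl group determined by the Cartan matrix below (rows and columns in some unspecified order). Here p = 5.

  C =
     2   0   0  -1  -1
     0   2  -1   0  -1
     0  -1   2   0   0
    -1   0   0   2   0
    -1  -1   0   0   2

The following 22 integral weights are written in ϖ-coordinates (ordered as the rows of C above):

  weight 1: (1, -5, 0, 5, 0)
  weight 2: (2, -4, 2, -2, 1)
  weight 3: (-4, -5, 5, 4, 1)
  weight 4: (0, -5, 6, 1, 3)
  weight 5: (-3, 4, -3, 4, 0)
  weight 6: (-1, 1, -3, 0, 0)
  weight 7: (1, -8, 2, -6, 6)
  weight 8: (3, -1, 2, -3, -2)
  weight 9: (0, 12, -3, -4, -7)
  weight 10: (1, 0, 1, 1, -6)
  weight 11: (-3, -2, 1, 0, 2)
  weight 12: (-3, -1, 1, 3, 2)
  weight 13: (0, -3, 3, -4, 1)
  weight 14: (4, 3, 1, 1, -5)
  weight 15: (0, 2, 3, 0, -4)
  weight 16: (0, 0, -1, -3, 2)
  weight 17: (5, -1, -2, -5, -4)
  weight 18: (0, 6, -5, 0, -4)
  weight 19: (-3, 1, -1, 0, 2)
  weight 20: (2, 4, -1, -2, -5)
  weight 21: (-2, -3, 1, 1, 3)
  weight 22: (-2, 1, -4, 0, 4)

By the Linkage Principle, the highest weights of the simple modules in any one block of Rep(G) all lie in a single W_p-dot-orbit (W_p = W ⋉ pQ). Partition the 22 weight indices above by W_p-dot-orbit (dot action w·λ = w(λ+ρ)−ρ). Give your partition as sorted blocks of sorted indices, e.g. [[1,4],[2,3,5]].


Cartan matrix: type A_5 (|W|=720); un-permuting the 5 rows.

λ_j+ρ reflected into Ā_5 (⟨·,θ^∨⟩≤5); 5-tuples as given:

  [1] (0, 0, 2, 1, 1);  [2] (1, 2, 0, 1, 1);  [3] (1, 1, 0, 1, 2);  [4] (0, 0, 2, 1, 2);  [5] (0, 0, 2, 1, 1);  [6] (0, 0, 2, 1, 1);  [7] (2, 0, 0, 0, 1);  [8] (1, 1, 1, 1, 0);  [9] (0, 0, 2, 1, 2);  [10] (0, 0, 2, 1, 2);  [11] (1, 1, 1, 1, 0);  [12] (2, 0, 0, 0, 1);  [13] (0, 0, 2, 1, 2);  [14] (1, 2, 0, 1, 1);  [15] (0, 0, 2, 1, 1);  [16] (1, 1, 0, 1, 2);  [17] (1, 1, 1, 1, 0);  [18] (0, 0, 2, 1, 1);  [19] (1, 2, 0, 1, 1);  [20] (1, 1, 0, 1, 2);  [21] (1, 2, 0, 1, 1);  [22] (1, 1, 0, 1, 2)

6 distinct reps among the 22 weights ⇒ 6 W_5-linkage classes:

[[1, 5, 6, 15, 18], [2, 14, 19, 21], [3, 16, 20, 22], [4, 9, 10, 13], [7, 12], [8, 11, 17]]


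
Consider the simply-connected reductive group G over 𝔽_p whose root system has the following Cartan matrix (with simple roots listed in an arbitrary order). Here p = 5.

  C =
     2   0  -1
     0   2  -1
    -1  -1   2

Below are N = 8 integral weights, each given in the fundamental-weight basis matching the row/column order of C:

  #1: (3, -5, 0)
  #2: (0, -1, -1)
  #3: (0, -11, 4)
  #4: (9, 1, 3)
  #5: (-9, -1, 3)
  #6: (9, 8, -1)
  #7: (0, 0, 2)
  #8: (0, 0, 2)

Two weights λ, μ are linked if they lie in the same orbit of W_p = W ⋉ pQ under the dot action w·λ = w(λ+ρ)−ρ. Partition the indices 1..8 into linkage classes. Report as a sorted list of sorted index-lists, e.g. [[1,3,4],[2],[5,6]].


Root system A_3: the 3×3 matrix C matches after relabeling.

Alcove-folded reps (p=5, 8 weights, presented ϖ-order):

  [1] (1, 1, 3)
  [2] (1, 0, 0)
  [3] (1, 0, 0)
  [4] (1, 1, 0)
  [5] (1, 1, 0)
  [6] (1, 0, 0)
  [7] (1, 1, 3)
  [8] (1, 1, 3)

Partition of {1..8} into 3 W_5-dot-orbits:

[[1, 7, 8], [2, 3, 6], [4, 5]]


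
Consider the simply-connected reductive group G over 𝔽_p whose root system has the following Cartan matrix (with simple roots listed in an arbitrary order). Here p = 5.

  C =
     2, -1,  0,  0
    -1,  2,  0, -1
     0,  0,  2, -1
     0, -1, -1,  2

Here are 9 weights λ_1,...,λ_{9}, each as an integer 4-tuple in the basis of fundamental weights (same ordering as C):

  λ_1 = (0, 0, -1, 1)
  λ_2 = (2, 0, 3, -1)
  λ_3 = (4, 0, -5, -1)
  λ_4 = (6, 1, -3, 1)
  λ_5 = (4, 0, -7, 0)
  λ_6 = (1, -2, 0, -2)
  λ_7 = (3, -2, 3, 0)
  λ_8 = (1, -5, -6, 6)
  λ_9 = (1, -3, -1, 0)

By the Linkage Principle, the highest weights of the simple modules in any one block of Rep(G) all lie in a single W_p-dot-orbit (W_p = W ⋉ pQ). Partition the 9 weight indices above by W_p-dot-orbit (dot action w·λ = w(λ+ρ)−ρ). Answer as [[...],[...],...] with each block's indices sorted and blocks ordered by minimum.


A_4 Cartan matrix, 4 simple roots permuted; ρ=(1,1,1,1).

Alcove-folded reps (p=5, 9 weights, presented ϖ-order):

  [1] (1, 1, 0, 2)
  [2] (0, 1, 1, 0)
  [3] (1, 3, 1, 0)
  [4] (1, 1, 0, 2)
  [5] (1, 3, 1, 0)
  [6] (0, 1, 1, 0)
  [7] (0, 1, 1, 0)
  [8] (0, 0, 1, 2)
  [9] (0, 1, 1, 0)

The 9 indices split into 4 linkage classes (same alcove rep ⇔ same W_5-dot-orbit):

[[1, 4], [2, 6, 7, 9], [3, 5], [8]]


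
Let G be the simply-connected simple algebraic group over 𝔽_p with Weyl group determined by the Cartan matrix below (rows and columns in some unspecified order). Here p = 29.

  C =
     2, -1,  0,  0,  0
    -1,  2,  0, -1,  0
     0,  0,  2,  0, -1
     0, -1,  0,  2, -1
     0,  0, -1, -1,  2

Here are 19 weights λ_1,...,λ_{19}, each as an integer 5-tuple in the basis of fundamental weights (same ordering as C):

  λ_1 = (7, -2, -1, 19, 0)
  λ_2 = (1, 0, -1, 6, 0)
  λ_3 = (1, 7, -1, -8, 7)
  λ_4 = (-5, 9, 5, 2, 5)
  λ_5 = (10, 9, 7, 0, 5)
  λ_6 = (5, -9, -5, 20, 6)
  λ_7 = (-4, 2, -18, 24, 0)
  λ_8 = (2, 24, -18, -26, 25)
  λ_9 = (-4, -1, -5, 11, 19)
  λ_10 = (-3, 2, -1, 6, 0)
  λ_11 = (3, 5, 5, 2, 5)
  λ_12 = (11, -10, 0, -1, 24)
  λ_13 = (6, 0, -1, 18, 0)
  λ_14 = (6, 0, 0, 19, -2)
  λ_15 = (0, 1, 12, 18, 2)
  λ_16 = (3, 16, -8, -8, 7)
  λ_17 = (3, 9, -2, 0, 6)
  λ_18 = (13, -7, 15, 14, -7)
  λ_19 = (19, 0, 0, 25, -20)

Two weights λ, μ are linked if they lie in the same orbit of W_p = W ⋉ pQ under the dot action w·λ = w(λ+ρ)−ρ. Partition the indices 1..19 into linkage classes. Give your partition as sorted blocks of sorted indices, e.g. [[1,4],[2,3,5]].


Type A_5, rank 5, |W|=720; reorder rows/cols to standard.

Alcove-folded reps (p=29, 19 weights, presented ϖ-order):

    1: (7, 1, 0, 19, 1)
    2: (2, 1, 0, 7, 1)
    3: (2, 1, 0, 7, 1)
    4: (4, 6, 6, 3, 6)
    5: (4, 10, 1, 1, 6)
    6: (2, 6, 4, 13, 3)
    7: (3, 0, 1, 9, 16)
    8: (3, 0, 1, 9, 16)
    9: (3, 0, 1, 9, 16)
    10: (2, 1, 0, 7, 1)
    11: (4, 6, 6, 3, 6)
    12: (3, 0, 1, 9, 16)
    13: (7, 1, 0, 19, 1)
    14: (7, 1, 0, 19, 1)
    15: (2, 6, 4, 13, 3)
    16: (4, 10, 1, 1, 6)
    17: (4, 10, 1, 1, 6)
    18: (4, 6, 6, 3, 6)
    19: (2, 1, 0, 7, 1)

Grouping the 19 weights by Ā_29-representative: 6 linkage classes.

[[1, 13, 14], [2, 3, 10, 19], [4, 11, 18], [5, 16, 17], [6, 15], [7, 8, 9, 12]]


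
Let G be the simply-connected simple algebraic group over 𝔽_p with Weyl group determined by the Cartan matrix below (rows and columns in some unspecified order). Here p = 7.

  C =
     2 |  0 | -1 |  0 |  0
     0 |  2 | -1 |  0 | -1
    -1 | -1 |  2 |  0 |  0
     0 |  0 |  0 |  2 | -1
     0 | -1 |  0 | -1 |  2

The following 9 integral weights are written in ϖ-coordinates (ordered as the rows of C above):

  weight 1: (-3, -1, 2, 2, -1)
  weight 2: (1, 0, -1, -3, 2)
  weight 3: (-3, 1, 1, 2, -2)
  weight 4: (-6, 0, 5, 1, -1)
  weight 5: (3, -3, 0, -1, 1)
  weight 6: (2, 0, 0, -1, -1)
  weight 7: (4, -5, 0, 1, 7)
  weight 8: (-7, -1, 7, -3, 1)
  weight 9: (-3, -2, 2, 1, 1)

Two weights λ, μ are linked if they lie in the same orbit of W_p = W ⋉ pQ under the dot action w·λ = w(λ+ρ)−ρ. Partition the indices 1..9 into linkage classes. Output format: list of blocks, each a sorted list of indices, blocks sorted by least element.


A_5 Cartan matrix, 5 simple roots permuted; ρ=(1,1,1,1,1).

W_7-reps of the 9 weights in Ā_7 (same 5-coord order as C):

    1: (2, 0, 1, 3, 0)
    2: (2, 1, 0, 2, 1)
    3: (2, 1, 0, 2, 1)
    4: (3, 1, 1, 0, 0)
    5: (3, 1, 1, 0, 0)
    6: (3, 1, 1, 0, 0)
    7: (2, 1, 0, 2, 1)
    8: (3, 1, 1, 0, 0)
    9: (2, 1, 0, 2, 1)

The 9 indices split into 3 linkage classes (same alcove rep ⇔ same W_7-dot-orbit):

[[1], [2, 3, 7, 9], [4, 5, 6, 8]]


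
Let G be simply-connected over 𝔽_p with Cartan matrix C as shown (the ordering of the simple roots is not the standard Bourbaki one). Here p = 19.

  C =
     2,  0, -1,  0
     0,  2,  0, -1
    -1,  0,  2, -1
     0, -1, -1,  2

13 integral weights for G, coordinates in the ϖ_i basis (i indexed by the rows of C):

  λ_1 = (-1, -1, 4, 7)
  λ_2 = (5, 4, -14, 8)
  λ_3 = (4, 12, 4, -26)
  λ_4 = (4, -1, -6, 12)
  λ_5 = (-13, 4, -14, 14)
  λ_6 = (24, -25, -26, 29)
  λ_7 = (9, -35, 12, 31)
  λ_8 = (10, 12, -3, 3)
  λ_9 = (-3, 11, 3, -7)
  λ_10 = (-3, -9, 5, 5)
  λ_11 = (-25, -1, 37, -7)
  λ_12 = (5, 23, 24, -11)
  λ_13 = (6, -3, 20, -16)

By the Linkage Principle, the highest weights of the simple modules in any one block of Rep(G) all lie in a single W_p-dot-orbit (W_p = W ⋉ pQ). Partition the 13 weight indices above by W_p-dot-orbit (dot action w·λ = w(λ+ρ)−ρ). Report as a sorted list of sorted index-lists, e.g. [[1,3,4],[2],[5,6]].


Type A_4, rank 4, |W|=120; reorder rows/cols to standard.

Ā_19 reps of the 13 weights (A_4, coords as presented):

  λ_1 → (0, 0, 5, 8);  λ_2 → (7, 1, 2, 4);  λ_3 → (7, 1, 2, 4);  λ_4 → (0, 0, 5, 8);  λ_5 → (7, 1, 2, 4);  λ_6 → (0, 0, 5, 8);  λ_7 → (2, 6, 2, 2);  λ_8 → (2, 6, 2, 2);  λ_9 → (2, 6, 2, 2);  λ_10 → (2, 6, 2, 2);  λ_11 → (0, 0, 5, 8);  λ_12 → (7, 1, 2, 4);  λ_13 → (2, 6, 2, 2)

These 13 weights hit 3 W_19-dot-orbits; sizes (4, 4, 5):

[[1, 4, 6, 11], [2, 3, 5, 12], [7, 8, 9, 10, 13]]


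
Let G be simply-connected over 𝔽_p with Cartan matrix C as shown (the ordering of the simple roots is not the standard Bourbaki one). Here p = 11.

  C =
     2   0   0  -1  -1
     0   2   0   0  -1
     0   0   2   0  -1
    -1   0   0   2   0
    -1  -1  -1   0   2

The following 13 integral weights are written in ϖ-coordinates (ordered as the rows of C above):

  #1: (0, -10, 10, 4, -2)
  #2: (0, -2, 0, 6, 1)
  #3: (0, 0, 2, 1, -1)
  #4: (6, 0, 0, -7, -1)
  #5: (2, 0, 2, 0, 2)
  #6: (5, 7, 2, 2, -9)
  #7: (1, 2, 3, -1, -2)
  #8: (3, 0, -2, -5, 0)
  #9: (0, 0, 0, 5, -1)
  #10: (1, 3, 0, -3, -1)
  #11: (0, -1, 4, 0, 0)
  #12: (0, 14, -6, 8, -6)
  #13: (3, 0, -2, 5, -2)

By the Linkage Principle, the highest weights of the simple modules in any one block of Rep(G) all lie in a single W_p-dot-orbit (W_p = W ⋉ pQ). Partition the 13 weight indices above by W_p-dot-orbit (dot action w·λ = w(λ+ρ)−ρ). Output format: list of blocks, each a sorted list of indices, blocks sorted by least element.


Cartan matrix: type D_5 (|W|=1920); un-permuting the 5 rows.

Folding the 13 weights λ_j+ρ into Ā_11 (reps in the given 5-coord order):

  λ_1+ρ ↦ (0, 1, 1, 4, 0) · λ_2+ρ ↦ (1, 1, 1, 6, 0) · λ_3+ρ ↦ (1, 1, 3, 2, 0) · λ_4+ρ ↦ (1, 1, 1, 6, 0) · λ_5+ρ ↦ (1, 1, 3, 2, 0) · λ_6+ρ ↦ (1, 0, 5, 1, 1) · λ_7+ρ ↦ (1, 2, 3, 0, 1) · λ_8+ρ ↦ (0, 1, 1, 4, 0) · λ_9+ρ ↦ (1, 1, 1, 6, 0) · λ_10+ρ ↦ (0, 4, 1, 2, 0) · λ_11+ρ ↦ (1, 0, 5, 1, 1) · λ_12+ρ ↦ (0, 1, 1, 4, 0) · λ_13+ρ ↦ (1, 1, 1, 6, 0)

The 13 indices split into 6 linkage classes (same alcove rep ⇔ same W_11-dot-orbit):

[[1, 8, 12], [2, 4, 9, 13], [3, 5], [6, 11], [7], [10]]


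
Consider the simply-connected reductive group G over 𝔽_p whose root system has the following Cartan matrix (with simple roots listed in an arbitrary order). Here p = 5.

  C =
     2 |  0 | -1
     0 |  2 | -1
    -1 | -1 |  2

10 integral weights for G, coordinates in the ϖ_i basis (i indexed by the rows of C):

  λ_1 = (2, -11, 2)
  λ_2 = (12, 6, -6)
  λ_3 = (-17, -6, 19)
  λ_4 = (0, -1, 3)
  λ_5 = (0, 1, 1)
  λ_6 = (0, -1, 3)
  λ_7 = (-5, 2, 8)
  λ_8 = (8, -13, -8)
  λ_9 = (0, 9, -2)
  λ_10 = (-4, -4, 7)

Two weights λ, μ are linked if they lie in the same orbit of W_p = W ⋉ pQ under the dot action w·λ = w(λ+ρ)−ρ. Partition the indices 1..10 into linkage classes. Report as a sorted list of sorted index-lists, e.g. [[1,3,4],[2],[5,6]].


Cartan matrix: type A_3 (|W|=24); un-permuting the 3 rows.

Folding the 10 weights λ_j+ρ into Ā_5 (reps in the given 3-coord order):

  [1] (1, 2, 0)
  [2] (0, 0, 2)
  [3] (1, 0, 4)
  [4] (1, 0, 4)
  [5] (1, 2, 2)
  [6] (1, 0, 4)
  [7] (1, 2, 2)
  [8] (1, 2, 0)
  [9] (1, 0, 4)
  [10] (0, 0, 2)

The 10 indices split into 4 linkage classes (same alcove rep ⇔ same W_5-dot-orbit):

[[1, 8], [2, 10], [3, 4, 6, 9], [5, 7]]


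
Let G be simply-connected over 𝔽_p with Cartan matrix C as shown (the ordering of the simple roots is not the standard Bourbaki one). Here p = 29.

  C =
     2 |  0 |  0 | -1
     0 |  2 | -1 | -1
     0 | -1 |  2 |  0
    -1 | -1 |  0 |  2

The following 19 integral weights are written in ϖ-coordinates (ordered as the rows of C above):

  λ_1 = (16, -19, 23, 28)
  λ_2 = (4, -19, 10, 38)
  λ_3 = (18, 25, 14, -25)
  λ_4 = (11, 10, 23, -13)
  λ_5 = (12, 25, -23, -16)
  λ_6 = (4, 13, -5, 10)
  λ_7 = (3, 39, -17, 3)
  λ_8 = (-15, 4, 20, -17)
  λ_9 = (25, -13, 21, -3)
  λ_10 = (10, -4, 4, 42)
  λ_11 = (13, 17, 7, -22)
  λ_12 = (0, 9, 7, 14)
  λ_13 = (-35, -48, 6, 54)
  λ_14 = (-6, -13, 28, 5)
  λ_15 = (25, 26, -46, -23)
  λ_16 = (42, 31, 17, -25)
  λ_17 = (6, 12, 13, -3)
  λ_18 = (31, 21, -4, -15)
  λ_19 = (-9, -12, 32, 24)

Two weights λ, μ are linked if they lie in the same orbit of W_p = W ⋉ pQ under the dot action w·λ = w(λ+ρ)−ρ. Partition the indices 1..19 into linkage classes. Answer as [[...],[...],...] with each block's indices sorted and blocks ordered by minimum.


Type A_4, rank 4, |W|=120; reorder rows/cols to standard.

W_29-reps of the 19 weights in Ā_29 (same 4-coord order as C):

  1: (6, 1, 17, 5);  2: (7, 3, 5, 11);  3: (7, 2, 3, 12);  4: (6, 1, 17, 5);  5: (2, 11, 11, 2);  6: (4, 10, 3, 11);  7: (4, 10, 3, 11);  8: (4, 10, 3, 11);  9: (7, 2, 3, 12);  10: (2, 11, 11, 2);  11: (7, 3, 5, 11);  12: (4, 10, 3, 11);  13: (7, 3, 5, 11);  14: (6, 1, 17, 5);  15: (2, 11, 11, 2);  16: (7, 3, 5, 11);  17: (2, 11, 11, 2);  18: (7, 3, 5, 11);  19: (6, 7, 4, 4)

6 distinct reps among the 19 weights ⇒ 6 W_29-linkage classes:

[[1, 4, 14], [2, 11, 13, 16, 18], [3, 9], [5, 10, 15, 17], [6, 7, 8, 12], [19]]


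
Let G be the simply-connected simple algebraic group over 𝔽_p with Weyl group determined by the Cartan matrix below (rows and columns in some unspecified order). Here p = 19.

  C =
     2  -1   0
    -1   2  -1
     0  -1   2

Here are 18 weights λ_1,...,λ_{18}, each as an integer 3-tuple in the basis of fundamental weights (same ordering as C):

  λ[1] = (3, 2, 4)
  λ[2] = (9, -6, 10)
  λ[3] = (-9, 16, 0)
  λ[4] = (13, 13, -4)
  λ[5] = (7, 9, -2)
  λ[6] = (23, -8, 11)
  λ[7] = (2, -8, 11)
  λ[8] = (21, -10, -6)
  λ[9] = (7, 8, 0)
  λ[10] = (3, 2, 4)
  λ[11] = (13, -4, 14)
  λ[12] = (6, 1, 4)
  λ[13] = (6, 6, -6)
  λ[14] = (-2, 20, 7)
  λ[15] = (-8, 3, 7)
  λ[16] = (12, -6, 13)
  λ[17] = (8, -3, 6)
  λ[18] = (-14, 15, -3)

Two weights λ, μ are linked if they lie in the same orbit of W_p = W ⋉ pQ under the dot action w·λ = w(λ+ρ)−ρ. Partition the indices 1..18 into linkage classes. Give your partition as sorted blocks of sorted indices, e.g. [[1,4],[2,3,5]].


Type A_3, rank 3, |W|=24; reorder rows/cols to standard.

Each λ_j+ρ reduced to Ā_19; 3-tuples below use C's row order:

  1: (4, 3, 5)
  2: (5, 5, 6)
  3: (8, 9, 1)
  4: (5, 5, 6)
  5: (8, 9, 1)
  6: (7, 2, 5)
  7: (4, 3, 5)
  8: (5, 5, 6)
  9: (8, 9, 1)
  10: (4, 3, 5)
  11: (4, 3, 5)
  12: (7, 2, 5)
  13: (7, 2, 5)
  14: (8, 9, 1)
  15: (4, 3, 5)
  16: (5, 5, 6)
  17: (7, 2, 5)
  18: (13, 1, 2)

The 18 indices split into 5 linkage classes (same alcove rep ⇔ same W_19-dot-orbit):

[[1, 7, 10, 11, 15], [2, 4, 8, 16], [3, 5, 9, 14], [6, 12, 13, 17], [18]]


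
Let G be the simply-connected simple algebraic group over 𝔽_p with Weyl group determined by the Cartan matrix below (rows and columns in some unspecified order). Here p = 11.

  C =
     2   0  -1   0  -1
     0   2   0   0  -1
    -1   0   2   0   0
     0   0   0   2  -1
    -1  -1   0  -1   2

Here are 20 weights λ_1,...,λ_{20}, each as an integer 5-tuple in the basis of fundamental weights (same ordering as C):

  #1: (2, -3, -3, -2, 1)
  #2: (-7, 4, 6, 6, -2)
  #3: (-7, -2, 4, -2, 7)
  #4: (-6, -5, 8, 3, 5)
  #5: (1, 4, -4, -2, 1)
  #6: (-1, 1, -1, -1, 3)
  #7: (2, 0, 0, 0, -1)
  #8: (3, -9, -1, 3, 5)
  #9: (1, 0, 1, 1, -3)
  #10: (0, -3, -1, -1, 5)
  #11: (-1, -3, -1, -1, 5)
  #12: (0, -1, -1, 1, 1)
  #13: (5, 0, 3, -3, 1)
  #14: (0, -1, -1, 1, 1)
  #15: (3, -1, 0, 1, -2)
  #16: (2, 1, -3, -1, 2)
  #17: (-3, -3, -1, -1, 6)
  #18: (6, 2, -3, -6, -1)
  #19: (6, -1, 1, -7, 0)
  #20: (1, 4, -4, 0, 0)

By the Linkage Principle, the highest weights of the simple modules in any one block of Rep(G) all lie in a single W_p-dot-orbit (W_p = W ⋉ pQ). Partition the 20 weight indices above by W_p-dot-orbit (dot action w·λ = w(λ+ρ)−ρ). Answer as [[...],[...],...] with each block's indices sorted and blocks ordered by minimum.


Cartan matrix: type D_5 (|W|=1920); un-permuting the 5 rows.

Each λ_j+ρ reduced to Ā_11; 5-tuples below use C's row order:

  λ_1 → (0, 1, 2, 0, 1)
  λ_2 → (0, 2, 0, 0, 4)
  λ_3 → (3, 1, 1, 1, 0)
  λ_4 → (3, 1, 1, 1, 0)
  λ_5 → (1, 5, 2, 1, 0)
  λ_6 → (0, 2, 0, 0, 4)
  λ_7 → (3, 1, 1, 1, 0)
  λ_8 → (1, 5, 2, 1, 0)
  λ_9 → (0, 1, 2, 0, 1)
  λ_10 → (0, 2, 0, 0, 4)
  λ_11 → (0, 2, 0, 0, 4)
  λ_12 → (1, 0, 0, 2, 2)
  λ_13 → (0, 1, 2, 0, 1)
  λ_14 → (1, 0, 0, 2, 2)
  λ_15 → (3, 1, 1, 1, 0)
  λ_16 → (0, 2, 2, 0, 3)
  λ_17 → (0, 2, 2, 0, 3)
  λ_18 → (0, 2, 2, 0, 3)
  λ_19 → (1, 5, 2, 1, 0)
  λ_20 → (1, 5, 2, 1, 0)

Grouping the 20 weights by Ā_11-representative: 6 linkage classes.

[[1, 9, 13], [2, 6, 10, 11], [3, 4, 7, 15], [5, 8, 19, 20], [12, 14], [16, 17, 18]]


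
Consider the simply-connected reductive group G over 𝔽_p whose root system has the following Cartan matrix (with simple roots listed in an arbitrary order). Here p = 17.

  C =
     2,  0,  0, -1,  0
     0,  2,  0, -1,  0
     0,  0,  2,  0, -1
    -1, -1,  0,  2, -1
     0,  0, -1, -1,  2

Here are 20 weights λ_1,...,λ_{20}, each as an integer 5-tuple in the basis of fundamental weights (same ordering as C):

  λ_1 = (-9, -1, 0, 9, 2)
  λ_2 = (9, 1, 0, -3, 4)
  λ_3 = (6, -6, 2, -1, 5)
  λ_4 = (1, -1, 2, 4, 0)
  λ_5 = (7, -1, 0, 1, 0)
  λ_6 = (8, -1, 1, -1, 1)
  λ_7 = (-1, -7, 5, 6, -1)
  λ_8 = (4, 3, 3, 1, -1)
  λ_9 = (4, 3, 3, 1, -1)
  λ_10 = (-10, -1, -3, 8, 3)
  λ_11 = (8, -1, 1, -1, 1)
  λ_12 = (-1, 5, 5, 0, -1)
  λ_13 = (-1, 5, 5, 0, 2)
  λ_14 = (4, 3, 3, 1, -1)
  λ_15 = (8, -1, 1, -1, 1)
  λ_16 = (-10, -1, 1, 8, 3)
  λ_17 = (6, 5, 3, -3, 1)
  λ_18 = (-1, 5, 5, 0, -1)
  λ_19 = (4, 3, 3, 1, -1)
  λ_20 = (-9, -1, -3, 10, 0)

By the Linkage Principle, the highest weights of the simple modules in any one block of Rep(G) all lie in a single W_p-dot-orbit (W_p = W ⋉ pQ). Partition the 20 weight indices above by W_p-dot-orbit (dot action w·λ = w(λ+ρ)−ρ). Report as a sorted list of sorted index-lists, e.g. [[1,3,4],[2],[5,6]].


Root system D_5: the 5×5 matrix C matches after relabeling.

Alcove-folded reps (p=17, 20 weights, presented ϖ-order):

    [1] (8, 0, 1, 2, 1)
    [2] (8, 0, 1, 2, 1)
    [3] (2, 0, 3, 5, 1)
    [4] (2, 0, 3, 5, 1)
    [5] (8, 0, 1, 2, 1)
    [6] (9, 0, 2, 0, 2)
    [7] (0, 6, 6, 1, 0)
    [8] (5, 4, 4, 2, 0)
    [9] (5, 4, 4, 2, 0)
    [10] (9, 0, 2, 0, 2)
    [11] (9, 0, 2, 0, 2)
    [12] (0, 6, 6, 1, 0)
    [13] (0, 6, 6, 1, 0)
    [14] (5, 4, 4, 2, 0)
    [15] (9, 0, 2, 0, 2)
    [16] (9, 0, 2, 0, 2)
    [17] (5, 4, 4, 2, 0)
    [18] (0, 6, 6, 1, 0)
    [19] (5, 4, 4, 2, 0)
    [20] (8, 0, 1, 2, 1)

5 distinct reps among the 20 weights ⇒ 5 W_17-linkage classes:

[[1, 2, 5, 20], [3, 4], [6, 10, 11, 15, 16], [7, 12, 13, 18], [8, 9, 14, 17, 19]]


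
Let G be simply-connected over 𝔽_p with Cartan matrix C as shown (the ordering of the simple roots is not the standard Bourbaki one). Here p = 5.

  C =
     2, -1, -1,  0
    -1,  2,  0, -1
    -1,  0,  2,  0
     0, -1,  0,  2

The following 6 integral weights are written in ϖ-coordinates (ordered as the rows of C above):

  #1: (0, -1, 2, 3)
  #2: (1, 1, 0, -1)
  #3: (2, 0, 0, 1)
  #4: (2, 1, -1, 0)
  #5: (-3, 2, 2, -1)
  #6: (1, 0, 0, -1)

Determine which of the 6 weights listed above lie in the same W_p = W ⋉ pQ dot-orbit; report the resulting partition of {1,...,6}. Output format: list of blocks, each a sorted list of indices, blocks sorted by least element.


Type A_4, rank 4, |W|=120; reorder rows/cols to standard.

Alcove-folded reps (p=5, 6 weights, presented ϖ-order):

    [1] (1, 0, 0, 1)
    [2] (2, 2, 1, 0)
    [3] (2, 1, 1, 0)
    [4] (2, 2, 1, 0)
    [5] (2, 1, 1, 0)
    [6] (2, 1, 1, 0)

Grouping the 6 weights by Ā_5-representative: 3 linkage classes.

[[1], [2, 4], [3, 5, 6]]


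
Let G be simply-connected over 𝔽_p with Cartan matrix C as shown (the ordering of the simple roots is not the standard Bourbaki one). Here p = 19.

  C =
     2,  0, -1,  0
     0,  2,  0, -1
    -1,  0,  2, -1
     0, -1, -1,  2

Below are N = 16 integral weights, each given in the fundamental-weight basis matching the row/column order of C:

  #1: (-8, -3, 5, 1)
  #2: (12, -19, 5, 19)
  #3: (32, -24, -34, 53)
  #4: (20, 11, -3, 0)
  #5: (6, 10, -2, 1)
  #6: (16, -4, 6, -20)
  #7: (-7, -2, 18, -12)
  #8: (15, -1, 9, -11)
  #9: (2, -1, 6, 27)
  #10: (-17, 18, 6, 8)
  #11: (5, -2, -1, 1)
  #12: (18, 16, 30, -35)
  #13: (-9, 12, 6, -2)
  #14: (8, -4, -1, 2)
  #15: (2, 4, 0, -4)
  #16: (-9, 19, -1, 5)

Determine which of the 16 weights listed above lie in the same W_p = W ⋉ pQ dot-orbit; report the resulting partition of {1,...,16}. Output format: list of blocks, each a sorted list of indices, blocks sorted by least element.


A_4 Cartan matrix, 4 simple roots permuted; ρ=(1,1,1,1).

λ_j+ρ reflected into Ā_19 (⟨·,θ^∨⟩≤19); 4-tuples as given:

  λ_1+ρ ↦ (6, 1, 0, 1) · λ_2+ρ ↦ (6, 1, 0, 1) · λ_3+ρ ↦ (3, 2, 0, 12) · λ_4+ρ ↦ (6, 1, 0, 1) · λ_5+ρ ↦ (6, 11, 1, 1) · λ_6+ρ ↦ (3, 2, 0, 12) · λ_7+ρ ↦ (6, 11, 1, 1) · λ_8+ρ ↦ (9, 3, 0, 0) · λ_9+ρ ↦ (9, 3, 0, 0) · λ_10+ρ ↦ (9, 3, 0, 0) · λ_11+ρ ↦ (6, 1, 0, 1) · λ_12+ρ ↦ (3, 2, 0, 12) · λ_13+ρ ↦ (6, 11, 1, 1) · λ_14+ρ ↦ (9, 3, 0, 0) · λ_15+ρ ↦ (1, 2, 2, 1) · λ_16+ρ ↦ (6, 11, 1, 1)

5 distinct reps among the 16 weights ⇒ 5 W_19-linkage classes:

[[1, 2, 4, 11], [3, 6, 12], [5, 7, 13, 16], [8, 9, 10, 14], [15]]


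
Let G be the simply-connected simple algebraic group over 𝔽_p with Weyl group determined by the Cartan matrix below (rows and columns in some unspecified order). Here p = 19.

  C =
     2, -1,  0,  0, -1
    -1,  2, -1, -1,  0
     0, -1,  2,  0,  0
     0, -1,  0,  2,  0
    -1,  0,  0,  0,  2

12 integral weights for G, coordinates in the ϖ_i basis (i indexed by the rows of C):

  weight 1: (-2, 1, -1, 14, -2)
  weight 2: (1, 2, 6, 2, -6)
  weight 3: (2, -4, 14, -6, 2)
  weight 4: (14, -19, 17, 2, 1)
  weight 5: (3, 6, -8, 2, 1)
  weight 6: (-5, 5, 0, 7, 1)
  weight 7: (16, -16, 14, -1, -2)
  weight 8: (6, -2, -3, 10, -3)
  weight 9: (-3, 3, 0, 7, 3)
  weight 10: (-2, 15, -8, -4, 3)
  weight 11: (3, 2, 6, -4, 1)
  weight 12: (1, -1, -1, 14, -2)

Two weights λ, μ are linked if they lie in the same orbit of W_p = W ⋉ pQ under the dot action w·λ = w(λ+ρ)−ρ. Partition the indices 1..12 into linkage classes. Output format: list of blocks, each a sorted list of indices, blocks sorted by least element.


Type D_5, rank 5, |W|=1920; reorder rows/cols to standard.

W_19-reps of the 12 weights in Ā_19 (same 5-coord order as C):

  1: (1, 0, 0, 15, 1);  2: (3, 0, 7, 3, 2);  3: (3, 0, 7, 3, 2);  4: (1, 0, 0, 15, 1);  5: (3, 0, 7, 3, 2);  6: (2, 2, 1, 8, 2);  7: (1, 0, 0, 15, 1);  8: (2, 2, 1, 8, 2);  9: (2, 2, 1, 8, 2);  10: (3, 0, 7, 3, 2);  11: (3, 0, 7, 3, 2);  12: (1, 0, 0, 15, 1)

These 12 weights hit 3 W_19-dot-orbits; sizes (4, 5, 3):

[[1, 4, 7, 12], [2, 3, 5, 10, 11], [6, 8, 9]]


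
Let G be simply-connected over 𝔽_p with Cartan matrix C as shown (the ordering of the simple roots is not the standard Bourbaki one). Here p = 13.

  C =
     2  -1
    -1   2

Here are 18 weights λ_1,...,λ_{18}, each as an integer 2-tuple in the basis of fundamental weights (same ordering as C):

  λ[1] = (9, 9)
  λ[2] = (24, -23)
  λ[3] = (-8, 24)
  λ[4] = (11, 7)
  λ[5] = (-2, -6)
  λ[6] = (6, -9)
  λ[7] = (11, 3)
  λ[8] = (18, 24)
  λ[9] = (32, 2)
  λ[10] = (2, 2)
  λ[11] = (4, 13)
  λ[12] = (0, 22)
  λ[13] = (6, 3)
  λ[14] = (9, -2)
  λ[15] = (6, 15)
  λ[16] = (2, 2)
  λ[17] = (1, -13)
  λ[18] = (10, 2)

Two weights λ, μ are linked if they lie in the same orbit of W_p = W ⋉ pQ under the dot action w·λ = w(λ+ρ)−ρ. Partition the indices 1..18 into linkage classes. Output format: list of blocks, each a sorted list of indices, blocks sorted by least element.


Dynkin diagram of C (from the 2 off-diagonal −1 entries): A_2.

W_13-reps of the 18 weights in Ā_13 (same 2-coord order as C):

    λ_1 → (3, 3)
    λ_2 → (9, 1)
    λ_3 → (5, 1)
    λ_4 → (5, 1)
    λ_5 → (5, 1)
    λ_6 → (1, 7)
    λ_7 → (9, 1)
    λ_8 → (1, 7)
    λ_9 → (3, 3)
    λ_10 → (3, 3)
    λ_11 → (1, 7)
    λ_12 → (10, 2)
    λ_13 → (7, 4)
    λ_14 → (9, 1)
    λ_15 → (3, 3)
    λ_16 → (3, 3)
    λ_17 → (10, 2)
    λ_18 → (10, 2)

The 18 indices split into 6 linkage classes (same alcove rep ⇔ same W_13-dot-orbit):

[[1, 9, 10, 15, 16], [2, 7, 14], [3, 4, 5], [6, 8, 11], [12, 17, 18], [13]]


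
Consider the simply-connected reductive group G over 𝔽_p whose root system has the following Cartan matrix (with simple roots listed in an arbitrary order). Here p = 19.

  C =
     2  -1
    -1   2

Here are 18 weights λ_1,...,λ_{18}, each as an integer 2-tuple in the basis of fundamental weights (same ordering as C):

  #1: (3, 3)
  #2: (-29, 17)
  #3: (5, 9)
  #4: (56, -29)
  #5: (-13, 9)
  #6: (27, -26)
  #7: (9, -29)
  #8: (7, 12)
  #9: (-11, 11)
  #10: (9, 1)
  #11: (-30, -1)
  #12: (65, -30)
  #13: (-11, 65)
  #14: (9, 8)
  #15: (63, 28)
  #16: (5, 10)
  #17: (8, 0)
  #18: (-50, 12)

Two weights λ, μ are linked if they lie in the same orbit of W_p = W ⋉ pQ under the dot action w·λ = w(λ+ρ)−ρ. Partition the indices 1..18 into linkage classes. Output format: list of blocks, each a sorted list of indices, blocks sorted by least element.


C ↔ A_2 under row/col permutation; |W(A_2)| = 6.

Alcove-folded reps (p=19, 18 weights, presented ϖ-order):

    λ_1+ρ ↦ (4, 4)
    λ_2+ρ ↦ (9, 1)
    λ_3+ρ ↦ (6, 10)
    λ_4+ρ ↦ (10, 9)
    λ_5+ρ ↦ (10, 2)
    λ_6+ρ ↦ (6, 10)
    λ_7+ρ ↦ (9, 1)
    λ_8+ρ ↦ (6, 11)
    λ_9+ρ ↦ (10, 2)
    λ_10+ρ ↦ (10, 2)
    λ_11+ρ ↦ (10, 9)
    λ_12+ρ ↦ (9, 1)
    λ_13+ρ ↦ (9, 1)
    λ_14+ρ ↦ (10, 9)
    λ_15+ρ ↦ (10, 2)
    λ_16+ρ ↦ (6, 11)
    λ_17+ρ ↦ (9, 1)
    λ_18+ρ ↦ (6, 11)

Grouping the 18 weights by Ā_19-representative: 6 linkage classes.

[[1], [2, 7, 12, 13, 17], [3, 6], [4, 11, 14], [5, 9, 10, 15], [8, 16, 18]]


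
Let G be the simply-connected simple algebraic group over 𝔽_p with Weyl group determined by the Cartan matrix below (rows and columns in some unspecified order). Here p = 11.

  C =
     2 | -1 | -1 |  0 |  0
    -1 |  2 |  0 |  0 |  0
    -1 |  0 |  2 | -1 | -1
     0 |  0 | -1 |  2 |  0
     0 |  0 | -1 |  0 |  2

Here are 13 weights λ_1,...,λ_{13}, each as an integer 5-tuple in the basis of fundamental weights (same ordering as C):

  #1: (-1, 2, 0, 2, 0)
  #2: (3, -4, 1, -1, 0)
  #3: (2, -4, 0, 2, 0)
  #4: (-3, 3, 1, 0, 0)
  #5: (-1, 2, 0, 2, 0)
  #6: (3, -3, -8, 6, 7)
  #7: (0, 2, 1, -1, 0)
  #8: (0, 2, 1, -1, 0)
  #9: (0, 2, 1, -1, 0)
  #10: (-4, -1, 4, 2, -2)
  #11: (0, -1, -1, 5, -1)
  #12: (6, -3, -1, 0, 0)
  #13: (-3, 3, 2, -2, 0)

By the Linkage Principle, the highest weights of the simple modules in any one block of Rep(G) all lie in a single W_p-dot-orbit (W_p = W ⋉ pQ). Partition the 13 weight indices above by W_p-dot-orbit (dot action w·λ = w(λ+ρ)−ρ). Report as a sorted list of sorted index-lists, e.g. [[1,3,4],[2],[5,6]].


Cartan matrix: type D_5 (|W|=1920); un-permuting the 5 rows.

Ā_11 reps of the 13 weights (D_5, coords as presented):

  1: (0, 3, 1, 3, 1)
  2: (1, 3, 2, 0, 1)
  3: (0, 3, 1, 3, 1)
  4: (2, 2, 0, 1, 1)
  5: (0, 3, 1, 3, 1)
  6: (1, 3, 2, 0, 1)
  7: (1, 3, 2, 0, 1)
  8: (1, 3, 2, 0, 1)
  9: (1, 3, 2, 0, 1)
  10: (0, 3, 1, 3, 1)
  11: (1, 0, 0, 6, 0)
  12: (2, 2, 0, 1, 1)
  13: (2, 2, 0, 1, 1)

These 13 weights hit 4 W_11-dot-orbits; sizes (4, 5, 3, 1):

[[1, 3, 5, 10], [2, 6, 7, 8, 9], [4, 12, 13], [11]]


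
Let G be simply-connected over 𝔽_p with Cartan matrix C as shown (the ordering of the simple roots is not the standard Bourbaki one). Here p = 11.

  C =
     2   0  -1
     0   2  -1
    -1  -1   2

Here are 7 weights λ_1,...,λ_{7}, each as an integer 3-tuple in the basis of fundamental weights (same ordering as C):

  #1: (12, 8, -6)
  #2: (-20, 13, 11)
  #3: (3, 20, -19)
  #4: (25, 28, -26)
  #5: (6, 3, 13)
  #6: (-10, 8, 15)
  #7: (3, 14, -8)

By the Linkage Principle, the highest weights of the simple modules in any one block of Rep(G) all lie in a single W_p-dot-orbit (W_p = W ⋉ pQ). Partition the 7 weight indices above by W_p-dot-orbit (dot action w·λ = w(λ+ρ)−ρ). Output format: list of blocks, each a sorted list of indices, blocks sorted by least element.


Root system A_3: the 3×3 matrix C matches after relabeling.

Ā_11 reps of the 7 weights (A_3, coords as presented):

  λ_1 → (2, 2, 3)
  λ_2 → (1, 4, 3)
  λ_3 → (1, 4, 3)
  λ_4 → (1, 4, 3)
  λ_5 → (1, 4, 3)
  λ_6 → (2, 2, 3)
  λ_7 → (1, 4, 3)

The 7 indices split into 2 linkage classes (same alcove rep ⇔ same W_11-dot-orbit):

[[1, 6], [2, 3, 4, 5, 7]]


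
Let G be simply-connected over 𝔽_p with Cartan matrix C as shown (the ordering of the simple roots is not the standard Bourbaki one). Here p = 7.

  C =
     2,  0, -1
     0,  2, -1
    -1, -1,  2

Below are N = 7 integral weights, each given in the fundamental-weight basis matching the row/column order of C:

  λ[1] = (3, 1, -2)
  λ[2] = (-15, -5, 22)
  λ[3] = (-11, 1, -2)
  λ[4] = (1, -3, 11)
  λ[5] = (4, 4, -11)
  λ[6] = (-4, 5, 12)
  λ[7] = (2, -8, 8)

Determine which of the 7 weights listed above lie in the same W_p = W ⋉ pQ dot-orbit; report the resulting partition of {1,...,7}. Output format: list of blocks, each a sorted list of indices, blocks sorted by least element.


Cartan matrix: type A_3 (|W|=24); un-permuting the 3 rows.

λ_j+ρ reflected into Ā_7 (⟨·,θ^∨⟩≤7); 3-tuples as given:

  λ_1+ρ ↦ (3, 1, 1);  λ_2+ρ ↦ (2, 2, 0);  λ_3+ρ ↦ (1, 3, 2);  λ_4+ρ ↦ (2, 2, 0);  λ_5+ρ ↦ (2, 2, 0);  λ_6+ρ ↦ (1, 2, 3);  λ_7+ρ ↦ (2, 2, 0)

These 7 weights hit 4 W_7-dot-orbits; sizes (1, 4, 1, 1):

[[1], [2, 4, 5, 7], [3], [6]]


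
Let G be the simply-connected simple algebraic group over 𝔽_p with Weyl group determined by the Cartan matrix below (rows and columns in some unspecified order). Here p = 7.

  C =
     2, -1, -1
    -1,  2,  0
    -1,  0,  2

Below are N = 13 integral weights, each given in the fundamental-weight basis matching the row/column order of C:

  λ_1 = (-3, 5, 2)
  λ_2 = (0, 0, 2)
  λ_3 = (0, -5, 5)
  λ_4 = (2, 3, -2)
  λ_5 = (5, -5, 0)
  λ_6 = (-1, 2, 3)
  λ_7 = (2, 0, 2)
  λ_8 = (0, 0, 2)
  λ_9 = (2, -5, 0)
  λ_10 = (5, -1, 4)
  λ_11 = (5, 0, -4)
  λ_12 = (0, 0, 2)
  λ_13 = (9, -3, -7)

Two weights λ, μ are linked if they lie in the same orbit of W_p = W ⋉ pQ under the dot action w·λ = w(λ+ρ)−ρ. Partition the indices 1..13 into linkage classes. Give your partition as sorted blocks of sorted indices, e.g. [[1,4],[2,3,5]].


Type A_3, rank 3, |W|=24; reorder rows/cols to standard.

λ_j+ρ reflected into Ā_7 (⟨·,θ^∨⟩≤7); 3-tuples as given:

  λ_1+ρ ↦ (2, 4, 1);  λ_2+ρ ↦ (1, 1, 3);  λ_3+ρ ↦ (3, 1, 3);  λ_4+ρ ↦ (2, 4, 1);  λ_5+ρ ↦ (2, 4, 1);  λ_6+ρ ↦ (0, 3, 4);  λ_7+ρ ↦ (3, 1, 3);  λ_8+ρ ↦ (1, 1, 3);  λ_9+ρ ↦ (1, 3, 0);  λ_10+ρ ↦ (2, 4, 1);  λ_11+ρ ↦ (3, 1, 3);  λ_12+ρ ↦ (1, 1, 3);  λ_13+ρ ↦ (1, 1, 3)

These 13 weights hit 5 W_7-dot-orbits; sizes (4, 4, 3, 1, 1):

[[1, 4, 5, 10], [2, 8, 12, 13], [3, 7, 11], [6], [9]]


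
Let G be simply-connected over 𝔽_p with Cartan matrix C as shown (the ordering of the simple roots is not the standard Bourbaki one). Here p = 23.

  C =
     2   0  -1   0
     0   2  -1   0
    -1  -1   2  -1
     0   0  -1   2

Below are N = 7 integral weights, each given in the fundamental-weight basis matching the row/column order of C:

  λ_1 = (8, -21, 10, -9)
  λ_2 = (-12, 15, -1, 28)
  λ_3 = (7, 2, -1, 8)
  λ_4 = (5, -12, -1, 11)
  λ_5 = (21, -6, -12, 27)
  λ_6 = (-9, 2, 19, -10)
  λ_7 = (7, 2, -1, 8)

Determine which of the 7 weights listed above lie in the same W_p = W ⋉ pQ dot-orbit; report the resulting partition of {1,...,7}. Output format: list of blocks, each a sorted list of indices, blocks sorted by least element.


Cartan matrix: type D_4 (|W|=192); un-permuting the 4 rows.

Each λ_j+ρ reduced to Ā_23; 4-tuples below use C's row order:

  λ_1 → (8, 3, 0, 9);  λ_2 → (5, 0, 6, 1);  λ_3 → (8, 3, 0, 9);  λ_4 → (5, 0, 6, 1);  λ_5 → (5, 0, 6, 1);  λ_6 → (8, 3, 0, 9);  λ_7 → (8, 3, 0, 9)

These 7 weights hit 2 W_23-dot-orbits; sizes (4, 3):

[[1, 3, 6, 7], [2, 4, 5]]


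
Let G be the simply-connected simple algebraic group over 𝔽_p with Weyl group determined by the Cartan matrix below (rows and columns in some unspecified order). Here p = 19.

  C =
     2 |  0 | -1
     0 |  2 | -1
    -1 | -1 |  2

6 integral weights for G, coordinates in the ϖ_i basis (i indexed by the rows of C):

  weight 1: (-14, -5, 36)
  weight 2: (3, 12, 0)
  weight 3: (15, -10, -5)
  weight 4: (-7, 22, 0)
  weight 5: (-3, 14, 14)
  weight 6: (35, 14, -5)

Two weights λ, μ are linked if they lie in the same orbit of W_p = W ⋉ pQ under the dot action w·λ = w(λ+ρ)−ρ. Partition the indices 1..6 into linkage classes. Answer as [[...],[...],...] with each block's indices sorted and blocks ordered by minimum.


Root system A_3: the 3×3 matrix C matches after relabeling.

Alcove-folded reps (p=19, 6 weights, presented ϖ-order):

  λ_1 → (4, 13, 1);  λ_2 → (4, 13, 1);  λ_3 → (3, 4, 9);  λ_4 → (4, 13, 1);  λ_5 → (9, 4, 4);  λ_6 → (9, 4, 4)

These 6 weights hit 3 W_19-dot-orbits; sizes (3, 1, 2):

[[1, 2, 4], [3], [5, 6]]


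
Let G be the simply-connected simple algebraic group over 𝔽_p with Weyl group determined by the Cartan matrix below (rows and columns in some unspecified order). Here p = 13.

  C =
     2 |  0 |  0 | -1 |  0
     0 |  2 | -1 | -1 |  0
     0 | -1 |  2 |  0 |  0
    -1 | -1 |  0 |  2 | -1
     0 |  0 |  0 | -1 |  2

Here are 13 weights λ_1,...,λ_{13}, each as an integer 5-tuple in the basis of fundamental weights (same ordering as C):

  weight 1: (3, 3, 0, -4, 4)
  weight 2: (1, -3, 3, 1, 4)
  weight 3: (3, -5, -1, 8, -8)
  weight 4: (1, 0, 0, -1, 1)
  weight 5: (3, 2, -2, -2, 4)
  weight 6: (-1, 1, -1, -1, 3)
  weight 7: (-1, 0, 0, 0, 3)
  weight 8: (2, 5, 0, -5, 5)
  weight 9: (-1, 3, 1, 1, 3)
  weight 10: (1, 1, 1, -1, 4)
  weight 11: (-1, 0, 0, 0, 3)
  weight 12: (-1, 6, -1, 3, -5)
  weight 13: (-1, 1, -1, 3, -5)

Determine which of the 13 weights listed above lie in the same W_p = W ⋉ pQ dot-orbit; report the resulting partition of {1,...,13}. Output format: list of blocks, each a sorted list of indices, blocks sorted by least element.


C ↔ D_5 under row/col permutation; |W(D_5)| = 1920.

λ_j+ρ reflected into Ā_13 (⟨·,θ^∨⟩≤13); 5-tuples as given:

  [1] (1, 1, 1, 3, 2) · [2] (2, 2, 2, 0, 5) · [3] (2, 2, 2, 0, 5) · [4] (2, 1, 1, 0, 2) · [5] (3, 1, 1, 1, 4) · [6] (0, 2, 0, 0, 4) · [7] (0, 1, 1, 1, 4) · [8] (1, 1, 1, 3, 2) · [9] (0, 1, 1, 1, 4) · [10] (2, 2, 2, 0, 5) · [11] (0, 1, 1, 1, 4) · [12] (0, 2, 0, 0, 4) · [13] (0, 2, 0, 0, 4)

Partition of {1..13} into 6 W_13-dot-orbits:

[[1, 8], [2, 3, 10], [4], [5], [6, 12, 13], [7, 9, 11]]
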